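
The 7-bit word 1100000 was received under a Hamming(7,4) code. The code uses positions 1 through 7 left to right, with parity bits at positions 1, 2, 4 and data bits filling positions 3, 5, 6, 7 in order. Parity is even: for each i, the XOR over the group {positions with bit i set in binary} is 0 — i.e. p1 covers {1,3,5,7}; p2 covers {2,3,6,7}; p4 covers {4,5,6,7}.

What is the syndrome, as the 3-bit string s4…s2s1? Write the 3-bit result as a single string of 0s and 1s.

s1 (pos 1,3,5,7): 1⊕0⊕0⊕0 = 1
s2 (pos 2,3,6,7): 1⊕0⊕0⊕0 = 1
s4 (pos 4,5,6,7): 0⊕0⊕0⊕0 = 0
Syndrome s4…s1 = 011 → error at position 3.

011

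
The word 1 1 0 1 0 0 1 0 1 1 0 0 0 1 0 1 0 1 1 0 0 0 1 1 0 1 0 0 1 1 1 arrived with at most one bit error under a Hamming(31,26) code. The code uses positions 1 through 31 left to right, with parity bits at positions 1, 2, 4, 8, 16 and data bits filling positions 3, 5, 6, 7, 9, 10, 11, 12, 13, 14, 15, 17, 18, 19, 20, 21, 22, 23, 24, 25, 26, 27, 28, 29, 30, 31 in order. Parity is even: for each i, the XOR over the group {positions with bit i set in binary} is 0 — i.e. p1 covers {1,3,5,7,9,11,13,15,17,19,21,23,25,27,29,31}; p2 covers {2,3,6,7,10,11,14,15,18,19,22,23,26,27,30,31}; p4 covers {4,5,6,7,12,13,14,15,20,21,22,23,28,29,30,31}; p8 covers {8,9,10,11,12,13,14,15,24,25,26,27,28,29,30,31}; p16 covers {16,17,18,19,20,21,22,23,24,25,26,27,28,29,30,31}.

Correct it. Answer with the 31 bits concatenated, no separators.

s1 (pos 1,3,5,7,9,11,13,15,17,19,21,23,25,27,29,31): 1⊕0⊕0⊕1⊕1⊕0⊕0⊕0⊕0⊕1⊕0⊕1⊕0⊕0⊕1⊕1 = 1
s2 (pos 2,3,6,7,10,11,14,15,18,19,22,23,26,27,30,31): 1⊕0⊕0⊕1⊕1⊕0⊕1⊕0⊕1⊕1⊕0⊕1⊕1⊕0⊕1⊕1 = 0
s4 (pos 4,5,6,7,12,13,14,15,20,21,22,23,28,29,30,31): 1⊕0⊕0⊕1⊕0⊕0⊕1⊕0⊕0⊕0⊕0⊕1⊕0⊕1⊕1⊕1 = 1
s8 (pos 8,9,10,11,12,13,14,15,24,25,26,27,28,29,30,31): 0⊕1⊕1⊕0⊕0⊕0⊕1⊕0⊕1⊕0⊕1⊕0⊕0⊕1⊕1⊕1 = 0
s16 (pos 16,17,18,19,20,21,22,23,24,25,26,27,28,29,30,31): 1⊕0⊕1⊕1⊕0⊕0⊕0⊕1⊕1⊕0⊕1⊕0⊕0⊕1⊕1⊕1 = 1
Syndrome s16…s1 = 10101 → error at position 21.
Flip position 21: 1101001011000101011000110100111 → 1101001011000101011010110100111

1101001011000101011010110100111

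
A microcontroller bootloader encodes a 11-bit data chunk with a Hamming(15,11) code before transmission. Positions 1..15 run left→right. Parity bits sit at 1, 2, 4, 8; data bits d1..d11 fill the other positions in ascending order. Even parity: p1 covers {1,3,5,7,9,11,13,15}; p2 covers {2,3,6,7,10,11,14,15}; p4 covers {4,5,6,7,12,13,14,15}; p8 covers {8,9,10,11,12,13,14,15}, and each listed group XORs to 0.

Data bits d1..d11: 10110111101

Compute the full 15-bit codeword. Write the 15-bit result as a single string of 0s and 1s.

Place data at non-parity positions: p1 p2 1 p4 0 1 1 p8 0 1 1 1 1 0 1
p1 (pos 1,3,5,7,9,11,13,15): XOR of data positions = 1⊕0⊕1⊕0⊕1⊕1⊕1 = 1
p2 (pos 2,3,6,7,10,11,14,15): XOR of data positions = 1⊕1⊕1⊕1⊕1⊕0⊕1 = 0
p4 (pos 4,5,6,7,12,13,14,15): XOR of data positions = 0⊕1⊕1⊕1⊕1⊕0⊕1 = 1
p8 (pos 8,9,10,11,12,13,14,15): XOR of data positions = 0⊕1⊕1⊕1⊕1⊕0⊕1 = 1
Codeword: 101101110111101

101101110111101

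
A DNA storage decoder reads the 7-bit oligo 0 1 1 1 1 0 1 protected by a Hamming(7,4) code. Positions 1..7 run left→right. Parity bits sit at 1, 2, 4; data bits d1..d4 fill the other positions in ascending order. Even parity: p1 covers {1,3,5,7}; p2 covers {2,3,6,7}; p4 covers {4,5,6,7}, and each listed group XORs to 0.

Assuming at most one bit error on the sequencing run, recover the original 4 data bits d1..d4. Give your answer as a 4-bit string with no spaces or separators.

s1 (pos 1,3,5,7): 0⊕1⊕1⊕1 = 1
s2 (pos 2,3,6,7): 1⊕1⊕0⊕1 = 1
s4 (pos 4,5,6,7): 1⊕1⊕0⊕1 = 1
Syndrome s4…s1 = 111 → error at position 7.
Flip position 7: 0111101 → 0111100
Read data bits from positions 3,5,6,7: 1100

1100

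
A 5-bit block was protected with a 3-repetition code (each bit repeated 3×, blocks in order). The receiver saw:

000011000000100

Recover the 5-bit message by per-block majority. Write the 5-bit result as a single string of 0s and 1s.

Block 1 (000): 0 ones → 0
Block 2 (011): 2 ones → 1
Block 3 (000): 0 ones → 0
Block 4 (000): 0 ones → 0
Block 5 (100): 1 one → 0

01000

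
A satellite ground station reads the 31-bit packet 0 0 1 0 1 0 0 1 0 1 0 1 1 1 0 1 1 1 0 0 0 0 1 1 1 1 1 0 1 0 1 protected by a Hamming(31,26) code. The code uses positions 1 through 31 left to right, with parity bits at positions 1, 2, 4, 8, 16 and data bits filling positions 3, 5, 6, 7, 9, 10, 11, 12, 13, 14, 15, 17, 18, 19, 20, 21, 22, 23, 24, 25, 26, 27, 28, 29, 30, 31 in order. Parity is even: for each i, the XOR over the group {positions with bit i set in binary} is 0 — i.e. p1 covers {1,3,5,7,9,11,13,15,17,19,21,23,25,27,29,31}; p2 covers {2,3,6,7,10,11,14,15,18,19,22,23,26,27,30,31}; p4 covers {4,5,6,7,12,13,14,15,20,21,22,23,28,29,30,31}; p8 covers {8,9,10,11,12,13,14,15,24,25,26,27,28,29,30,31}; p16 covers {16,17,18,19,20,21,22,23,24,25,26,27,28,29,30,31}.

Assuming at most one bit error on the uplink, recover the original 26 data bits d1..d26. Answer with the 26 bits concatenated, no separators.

11000101010110000111110101

s1 (pos 1,3,5,7,9,11,13,15,17,19,21,23,25,27,29,31): 0⊕1⊕1⊕0⊕0⊕0⊕1⊕0⊕1⊕0⊕0⊕1⊕1⊕1⊕1⊕1 = 1
s2 (pos 2,3,6,7,10,11,14,15,18,19,22,23,26,27,30,31): 0⊕1⊕0⊕0⊕1⊕0⊕1⊕0⊕1⊕0⊕0⊕1⊕1⊕1⊕0⊕1 = 0
s4 (pos 4,5,6,7,12,13,14,15,20,21,22,23,28,29,30,31): 0⊕1⊕0⊕0⊕1⊕1⊕1⊕0⊕0⊕0⊕0⊕1⊕0⊕1⊕0⊕1 = 1
s8 (pos 8,9,10,11,12,13,14,15,24,25,26,27,28,29,30,31): 1⊕0⊕1⊕0⊕1⊕1⊕1⊕0⊕1⊕1⊕1⊕1⊕0⊕1⊕0⊕1 = 1
s16 (pos 16,17,18,19,20,21,22,23,24,25,26,27,28,29,30,31): 1⊕1⊕1⊕0⊕0⊕0⊕0⊕1⊕1⊕1⊕1⊕1⊕0⊕1⊕0⊕1 = 0
Syndrome s16…s1 = 01101 → error at position 13.
Flip position 13: 0010100101011101110000111110101 → 0010100101010101110000111110101
Read data bits from positions 3,5,6,7,9,10,11,12,13,14,15,17,18,19,20,21,22,23,24,25,26,27,28,29,30,31: 11000101010110000111110101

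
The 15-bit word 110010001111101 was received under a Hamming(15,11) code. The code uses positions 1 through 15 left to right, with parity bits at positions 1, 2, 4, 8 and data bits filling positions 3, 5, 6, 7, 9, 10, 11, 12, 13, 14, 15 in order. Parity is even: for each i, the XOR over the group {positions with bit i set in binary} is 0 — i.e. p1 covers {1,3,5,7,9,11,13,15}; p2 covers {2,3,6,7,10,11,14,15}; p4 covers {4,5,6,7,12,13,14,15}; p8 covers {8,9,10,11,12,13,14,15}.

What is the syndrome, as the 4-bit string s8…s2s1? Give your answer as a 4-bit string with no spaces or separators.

s1 (pos 1,3,5,7,9,11,13,15): 1⊕0⊕1⊕0⊕1⊕1⊕1⊕1 = 0
s2 (pos 2,3,6,7,10,11,14,15): 1⊕0⊕0⊕0⊕1⊕1⊕0⊕1 = 0
s4 (pos 4,5,6,7,12,13,14,15): 0⊕1⊕0⊕0⊕1⊕1⊕0⊕1 = 0
s8 (pos 8,9,10,11,12,13,14,15): 0⊕1⊕1⊕1⊕1⊕1⊕0⊕1 = 0
Syndrome s8…s1 = 0000 → no error.

0000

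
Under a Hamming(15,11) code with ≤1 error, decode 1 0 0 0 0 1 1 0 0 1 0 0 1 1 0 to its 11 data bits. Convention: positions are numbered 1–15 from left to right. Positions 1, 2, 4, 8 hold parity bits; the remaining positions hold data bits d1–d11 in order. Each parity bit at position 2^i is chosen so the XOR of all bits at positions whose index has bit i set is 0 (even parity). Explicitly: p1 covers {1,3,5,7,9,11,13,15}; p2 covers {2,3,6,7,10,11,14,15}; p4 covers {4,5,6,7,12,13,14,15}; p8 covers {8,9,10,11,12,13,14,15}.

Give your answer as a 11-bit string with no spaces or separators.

00111100110

s1 (pos 1,3,5,7,9,11,13,15): 1⊕0⊕0⊕1⊕0⊕0⊕1⊕0 = 1
s2 (pos 2,3,6,7,10,11,14,15): 0⊕0⊕1⊕1⊕1⊕0⊕1⊕0 = 0
s4 (pos 4,5,6,7,12,13,14,15): 0⊕0⊕1⊕1⊕0⊕1⊕1⊕0 = 0
s8 (pos 8,9,10,11,12,13,14,15): 0⊕0⊕1⊕0⊕0⊕1⊕1⊕0 = 1
Syndrome s8…s1 = 1001 → error at position 9.
Flip position 9: 100001100100110 → 100001101100110
Read data bits from positions 3,5,6,7,9,10,11,12,13,14,15: 00111100110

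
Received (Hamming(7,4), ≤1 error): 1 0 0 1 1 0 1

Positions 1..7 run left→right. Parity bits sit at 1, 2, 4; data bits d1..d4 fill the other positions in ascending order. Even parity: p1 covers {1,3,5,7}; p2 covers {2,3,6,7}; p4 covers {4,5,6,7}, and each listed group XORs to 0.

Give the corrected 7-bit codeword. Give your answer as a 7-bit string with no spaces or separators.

1001100

s1 (pos 1,3,5,7): 1⊕0⊕1⊕1 = 1
s2 (pos 2,3,6,7): 0⊕0⊕0⊕1 = 1
s4 (pos 4,5,6,7): 1⊕1⊕0⊕1 = 1
Syndrome s4…s1 = 111 → error at position 7.
Flip position 7: 1001101 → 1001100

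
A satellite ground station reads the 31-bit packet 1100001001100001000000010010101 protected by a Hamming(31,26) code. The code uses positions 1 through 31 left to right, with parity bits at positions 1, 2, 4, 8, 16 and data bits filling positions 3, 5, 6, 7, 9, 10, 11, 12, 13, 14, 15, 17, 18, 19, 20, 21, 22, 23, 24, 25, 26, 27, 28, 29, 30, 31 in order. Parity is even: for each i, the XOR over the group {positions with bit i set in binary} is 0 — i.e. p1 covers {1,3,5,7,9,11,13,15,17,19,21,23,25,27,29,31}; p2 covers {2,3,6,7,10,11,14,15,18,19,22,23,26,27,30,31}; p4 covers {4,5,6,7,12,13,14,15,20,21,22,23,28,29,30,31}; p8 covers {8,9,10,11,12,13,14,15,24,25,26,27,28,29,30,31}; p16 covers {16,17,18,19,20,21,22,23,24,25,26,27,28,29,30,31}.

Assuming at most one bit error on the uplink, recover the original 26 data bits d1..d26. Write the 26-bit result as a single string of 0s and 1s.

s1 (pos 1,3,5,7,9,11,13,15,17,19,21,23,25,27,29,31): 1⊕0⊕0⊕1⊕0⊕1⊕0⊕0⊕0⊕0⊕0⊕0⊕0⊕1⊕1⊕1 = 0
s2 (pos 2,3,6,7,10,11,14,15,18,19,22,23,26,27,30,31): 1⊕0⊕0⊕1⊕1⊕1⊕0⊕0⊕0⊕0⊕0⊕0⊕0⊕1⊕0⊕1 = 0
s4 (pos 4,5,6,7,12,13,14,15,20,21,22,23,28,29,30,31): 0⊕0⊕0⊕1⊕0⊕0⊕0⊕0⊕0⊕0⊕0⊕0⊕0⊕1⊕0⊕1 = 1
s8 (pos 8,9,10,11,12,13,14,15,24,25,26,27,28,29,30,31): 0⊕0⊕1⊕1⊕0⊕0⊕0⊕0⊕1⊕0⊕0⊕1⊕0⊕1⊕0⊕1 = 0
s16 (pos 16,17,18,19,20,21,22,23,24,25,26,27,28,29,30,31): 1⊕0⊕0⊕0⊕0⊕0⊕0⊕0⊕1⊕0⊕0⊕1⊕0⊕1⊕0⊕1 = 1
Syndrome s16…s1 = 10100 → error at position 20.
Flip position 20: 1100001001100001000000010010101 → 1100001001100001000100010010101
Read data bits from positions 3,5,6,7,9,10,11,12,13,14,15,17,18,19,20,21,22,23,24,25,26,27,28,29,30,31: 00010110000000100010010101

00010110000000100010010101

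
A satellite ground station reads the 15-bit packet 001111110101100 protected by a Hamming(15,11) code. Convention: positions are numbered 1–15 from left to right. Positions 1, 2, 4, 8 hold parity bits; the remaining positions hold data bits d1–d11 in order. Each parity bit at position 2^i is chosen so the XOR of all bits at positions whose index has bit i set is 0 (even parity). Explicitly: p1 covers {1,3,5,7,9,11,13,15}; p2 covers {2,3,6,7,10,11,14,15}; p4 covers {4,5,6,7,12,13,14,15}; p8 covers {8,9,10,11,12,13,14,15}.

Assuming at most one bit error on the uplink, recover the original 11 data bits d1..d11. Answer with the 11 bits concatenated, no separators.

11110101100

s1 (pos 1,3,5,7,9,11,13,15): 0⊕1⊕1⊕1⊕0⊕0⊕1⊕0 = 0
s2 (pos 2,3,6,7,10,11,14,15): 0⊕1⊕1⊕1⊕1⊕0⊕0⊕0 = 0
s4 (pos 4,5,6,7,12,13,14,15): 1⊕1⊕1⊕1⊕1⊕1⊕0⊕0 = 0
s8 (pos 8,9,10,11,12,13,14,15): 1⊕0⊕1⊕0⊕1⊕1⊕0⊕0 = 0
Syndrome s8…s1 = 0000 → no error.
Read data bits from positions 3,5,6,7,9,10,11,12,13,14,15: 11110101100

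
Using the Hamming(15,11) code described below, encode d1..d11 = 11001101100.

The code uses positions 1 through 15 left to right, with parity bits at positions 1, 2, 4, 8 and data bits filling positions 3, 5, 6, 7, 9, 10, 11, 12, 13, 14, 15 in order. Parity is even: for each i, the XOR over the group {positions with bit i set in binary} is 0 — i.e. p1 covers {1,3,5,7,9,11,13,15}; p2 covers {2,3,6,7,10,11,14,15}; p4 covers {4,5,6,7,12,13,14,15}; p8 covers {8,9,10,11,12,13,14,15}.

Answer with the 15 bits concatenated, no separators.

Place data at non-parity positions: p1 p2 1 p4 1 0 0 p8 1 1 0 1 1 0 0
p1 (pos 1,3,5,7,9,11,13,15): XOR of data positions = 1⊕1⊕0⊕1⊕0⊕1⊕0 = 0
p2 (pos 2,3,6,7,10,11,14,15): XOR of data positions = 1⊕0⊕0⊕1⊕0⊕0⊕0 = 0
p4 (pos 4,5,6,7,12,13,14,15): XOR of data positions = 1⊕0⊕0⊕1⊕1⊕0⊕0 = 1
p8 (pos 8,9,10,11,12,13,14,15): XOR of data positions = 1⊕1⊕0⊕1⊕1⊕0⊕0 = 0
Codeword: 001110001101100

001110001101100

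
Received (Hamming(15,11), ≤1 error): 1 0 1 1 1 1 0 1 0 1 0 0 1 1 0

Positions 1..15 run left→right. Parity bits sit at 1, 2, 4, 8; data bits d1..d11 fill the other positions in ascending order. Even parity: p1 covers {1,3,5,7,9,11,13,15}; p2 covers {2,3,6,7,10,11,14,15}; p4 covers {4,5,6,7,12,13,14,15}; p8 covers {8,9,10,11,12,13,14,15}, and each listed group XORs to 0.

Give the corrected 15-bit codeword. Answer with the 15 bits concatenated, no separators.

101011010100110

s1 (pos 1,3,5,7,9,11,13,15): 1⊕1⊕1⊕0⊕0⊕0⊕1⊕0 = 0
s2 (pos 2,3,6,7,10,11,14,15): 0⊕1⊕1⊕0⊕1⊕0⊕1⊕0 = 0
s4 (pos 4,5,6,7,12,13,14,15): 1⊕1⊕1⊕0⊕0⊕1⊕1⊕0 = 1
s8 (pos 8,9,10,11,12,13,14,15): 1⊕0⊕1⊕0⊕0⊕1⊕1⊕0 = 0
Syndrome s8…s1 = 0100 → error at position 4.
Flip position 4: 101111010100110 → 101011010100110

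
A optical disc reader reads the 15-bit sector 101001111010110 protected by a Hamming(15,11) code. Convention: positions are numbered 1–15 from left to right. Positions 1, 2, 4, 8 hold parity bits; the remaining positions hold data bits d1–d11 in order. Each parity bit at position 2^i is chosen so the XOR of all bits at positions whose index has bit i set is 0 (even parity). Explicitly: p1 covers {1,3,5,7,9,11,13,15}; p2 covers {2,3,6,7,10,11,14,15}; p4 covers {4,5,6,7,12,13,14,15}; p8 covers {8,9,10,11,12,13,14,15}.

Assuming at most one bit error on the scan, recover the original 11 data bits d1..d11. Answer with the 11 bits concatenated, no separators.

s1 (pos 1,3,5,7,9,11,13,15): 1⊕1⊕0⊕1⊕1⊕1⊕1⊕0 = 0
s2 (pos 2,3,6,7,10,11,14,15): 0⊕1⊕1⊕1⊕0⊕1⊕1⊕0 = 1
s4 (pos 4,5,6,7,12,13,14,15): 0⊕0⊕1⊕1⊕0⊕1⊕1⊕0 = 0
s8 (pos 8,9,10,11,12,13,14,15): 1⊕1⊕0⊕1⊕0⊕1⊕1⊕0 = 1
Syndrome s8…s1 = 1010 → error at position 10.
Flip position 10: 101001111010110 → 101001111110110
Read data bits from positions 3,5,6,7,9,10,11,12,13,14,15: 10111110110

10111110110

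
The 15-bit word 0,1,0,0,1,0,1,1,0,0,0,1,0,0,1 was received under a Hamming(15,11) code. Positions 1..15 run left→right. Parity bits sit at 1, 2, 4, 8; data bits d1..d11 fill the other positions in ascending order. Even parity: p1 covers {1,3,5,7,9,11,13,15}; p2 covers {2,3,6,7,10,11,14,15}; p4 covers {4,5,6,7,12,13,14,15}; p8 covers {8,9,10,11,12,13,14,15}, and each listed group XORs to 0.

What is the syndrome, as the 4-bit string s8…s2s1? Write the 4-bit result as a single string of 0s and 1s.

1011

s1 (pos 1,3,5,7,9,11,13,15): 0⊕0⊕1⊕1⊕0⊕0⊕0⊕1 = 1
s2 (pos 2,3,6,7,10,11,14,15): 1⊕0⊕0⊕1⊕0⊕0⊕0⊕1 = 1
s4 (pos 4,5,6,7,12,13,14,15): 0⊕1⊕0⊕1⊕1⊕0⊕0⊕1 = 0
s8 (pos 8,9,10,11,12,13,14,15): 1⊕0⊕0⊕0⊕1⊕0⊕0⊕1 = 1
Syndrome s8…s1 = 1011 → error at position 11.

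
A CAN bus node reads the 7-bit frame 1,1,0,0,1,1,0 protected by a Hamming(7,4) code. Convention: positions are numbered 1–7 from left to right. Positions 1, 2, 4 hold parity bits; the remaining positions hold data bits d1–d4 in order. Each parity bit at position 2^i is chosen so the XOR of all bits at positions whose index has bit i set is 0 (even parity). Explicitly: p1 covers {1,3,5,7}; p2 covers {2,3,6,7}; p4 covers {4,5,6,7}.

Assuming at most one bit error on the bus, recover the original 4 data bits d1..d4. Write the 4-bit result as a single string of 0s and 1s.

s1 (pos 1,3,5,7): 1⊕0⊕1⊕0 = 0
s2 (pos 2,3,6,7): 1⊕0⊕1⊕0 = 0
s4 (pos 4,5,6,7): 0⊕1⊕1⊕0 = 0
Syndrome s4…s1 = 000 → no error.
Read data bits from positions 3,5,6,7: 0110

0110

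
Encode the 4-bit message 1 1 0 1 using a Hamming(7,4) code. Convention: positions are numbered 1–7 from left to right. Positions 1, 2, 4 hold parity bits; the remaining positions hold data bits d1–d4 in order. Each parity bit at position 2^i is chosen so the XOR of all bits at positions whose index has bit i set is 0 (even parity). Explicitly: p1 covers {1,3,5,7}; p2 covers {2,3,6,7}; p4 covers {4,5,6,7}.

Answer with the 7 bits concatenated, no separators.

1010101

Place data at non-parity positions: p1 p2 1 p4 1 0 1
p1 (pos 1,3,5,7): XOR of data positions = 1⊕1⊕1 = 1
p2 (pos 2,3,6,7): XOR of data positions = 1⊕0⊕1 = 0
p4 (pos 4,5,6,7): XOR of data positions = 1⊕0⊕1 = 0
Codeword: 1010101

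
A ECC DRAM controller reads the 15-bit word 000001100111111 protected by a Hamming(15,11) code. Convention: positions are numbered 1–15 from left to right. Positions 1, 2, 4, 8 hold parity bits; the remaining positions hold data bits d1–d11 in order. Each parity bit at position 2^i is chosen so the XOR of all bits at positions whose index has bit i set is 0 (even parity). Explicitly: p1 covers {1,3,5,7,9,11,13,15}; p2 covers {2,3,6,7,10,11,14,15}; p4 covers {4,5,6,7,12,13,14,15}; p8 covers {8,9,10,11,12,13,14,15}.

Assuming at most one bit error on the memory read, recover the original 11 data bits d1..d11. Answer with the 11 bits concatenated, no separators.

s1 (pos 1,3,5,7,9,11,13,15): 0⊕0⊕0⊕1⊕0⊕1⊕1⊕1 = 0
s2 (pos 2,3,6,7,10,11,14,15): 0⊕0⊕1⊕1⊕1⊕1⊕1⊕1 = 0
s4 (pos 4,5,6,7,12,13,14,15): 0⊕0⊕1⊕1⊕1⊕1⊕1⊕1 = 0
s8 (pos 8,9,10,11,12,13,14,15): 0⊕0⊕1⊕1⊕1⊕1⊕1⊕1 = 0
Syndrome s8…s1 = 0000 → no error.
Read data bits from positions 3,5,6,7,9,10,11,12,13,14,15: 00110111111

00110111111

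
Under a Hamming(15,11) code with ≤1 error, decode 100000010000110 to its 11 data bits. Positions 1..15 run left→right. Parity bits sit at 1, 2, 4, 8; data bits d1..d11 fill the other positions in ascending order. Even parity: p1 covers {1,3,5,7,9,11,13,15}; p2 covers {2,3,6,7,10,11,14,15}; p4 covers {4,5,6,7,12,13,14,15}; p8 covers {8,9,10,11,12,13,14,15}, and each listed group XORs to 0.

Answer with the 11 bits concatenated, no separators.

00000100110

s1 (pos 1,3,5,7,9,11,13,15): 1⊕0⊕0⊕0⊕0⊕0⊕1⊕0 = 0
s2 (pos 2,3,6,7,10,11,14,15): 0⊕0⊕0⊕0⊕0⊕0⊕1⊕0 = 1
s4 (pos 4,5,6,7,12,13,14,15): 0⊕0⊕0⊕0⊕0⊕1⊕1⊕0 = 0
s8 (pos 8,9,10,11,12,13,14,15): 1⊕0⊕0⊕0⊕0⊕1⊕1⊕0 = 1
Syndrome s8…s1 = 1010 → error at position 10.
Flip position 10: 100000010000110 → 100000010100110
Read data bits from positions 3,5,6,7,9,10,11,12,13,14,15: 00000100110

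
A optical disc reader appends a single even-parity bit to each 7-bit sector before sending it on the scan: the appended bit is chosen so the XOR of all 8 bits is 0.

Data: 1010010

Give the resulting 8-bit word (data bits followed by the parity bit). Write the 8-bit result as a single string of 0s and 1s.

10100101

XOR of the 7 data bits: 1⊕0⊕1⊕0⊕0⊕1⊕0 = 1
Parity bit = 1 (so all 8 bits XOR to 0).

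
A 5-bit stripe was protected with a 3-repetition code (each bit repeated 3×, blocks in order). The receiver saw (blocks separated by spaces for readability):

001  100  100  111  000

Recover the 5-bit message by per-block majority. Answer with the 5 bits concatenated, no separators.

00010

Block 1 (001): 1 one → 0
Block 2 (100): 1 one → 0
Block 3 (100): 1 one → 0
Block 4 (111): 3 ones → 1
Block 5 (000): 0 ones → 0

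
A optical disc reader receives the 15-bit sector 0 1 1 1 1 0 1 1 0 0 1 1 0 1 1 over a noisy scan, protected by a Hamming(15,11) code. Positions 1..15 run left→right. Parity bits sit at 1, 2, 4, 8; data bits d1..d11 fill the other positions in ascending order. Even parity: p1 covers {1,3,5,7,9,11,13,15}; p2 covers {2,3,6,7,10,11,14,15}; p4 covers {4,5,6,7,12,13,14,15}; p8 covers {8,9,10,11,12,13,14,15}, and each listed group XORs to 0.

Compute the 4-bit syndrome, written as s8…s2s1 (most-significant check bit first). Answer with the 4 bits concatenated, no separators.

s1 (pos 1,3,5,7,9,11,13,15): 0⊕1⊕1⊕1⊕0⊕1⊕0⊕1 = 1
s2 (pos 2,3,6,7,10,11,14,15): 1⊕1⊕0⊕1⊕0⊕1⊕1⊕1 = 0
s4 (pos 4,5,6,7,12,13,14,15): 1⊕1⊕0⊕1⊕1⊕0⊕1⊕1 = 0
s8 (pos 8,9,10,11,12,13,14,15): 1⊕0⊕0⊕1⊕1⊕0⊕1⊕1 = 1
Syndrome s8…s1 = 1001 → error at position 9.

1001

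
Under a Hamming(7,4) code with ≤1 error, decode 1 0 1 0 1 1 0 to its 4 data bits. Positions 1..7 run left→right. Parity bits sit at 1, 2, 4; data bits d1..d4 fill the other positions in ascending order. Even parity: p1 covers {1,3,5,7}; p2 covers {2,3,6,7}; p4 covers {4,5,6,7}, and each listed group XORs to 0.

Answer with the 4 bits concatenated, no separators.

1110

s1 (pos 1,3,5,7): 1⊕1⊕1⊕0 = 1
s2 (pos 2,3,6,7): 0⊕1⊕1⊕0 = 0
s4 (pos 4,5,6,7): 0⊕1⊕1⊕0 = 0
Syndrome s4…s1 = 001 → error at position 1.
Flip position 1: 1010110 → 0010110
Read data bits from positions 3,5,6,7: 1110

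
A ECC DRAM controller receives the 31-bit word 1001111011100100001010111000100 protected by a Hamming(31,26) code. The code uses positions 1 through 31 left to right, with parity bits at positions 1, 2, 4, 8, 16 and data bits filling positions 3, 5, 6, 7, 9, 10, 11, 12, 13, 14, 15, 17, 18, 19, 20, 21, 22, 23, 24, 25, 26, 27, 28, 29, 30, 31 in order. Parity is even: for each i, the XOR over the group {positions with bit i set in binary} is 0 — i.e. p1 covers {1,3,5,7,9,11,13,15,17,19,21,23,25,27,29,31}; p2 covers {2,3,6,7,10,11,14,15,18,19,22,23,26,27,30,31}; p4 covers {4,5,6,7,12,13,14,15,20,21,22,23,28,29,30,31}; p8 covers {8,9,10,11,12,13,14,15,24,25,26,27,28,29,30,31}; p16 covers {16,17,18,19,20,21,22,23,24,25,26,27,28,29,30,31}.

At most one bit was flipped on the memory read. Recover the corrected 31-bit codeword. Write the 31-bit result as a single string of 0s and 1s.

s1 (pos 1,3,5,7,9,11,13,15,17,19,21,23,25,27,29,31): 1⊕0⊕1⊕1⊕1⊕1⊕0⊕0⊕0⊕1⊕1⊕1⊕1⊕0⊕1⊕0 = 0
s2 (pos 2,3,6,7,10,11,14,15,18,19,22,23,26,27,30,31): 0⊕0⊕1⊕1⊕1⊕1⊕1⊕0⊕0⊕1⊕0⊕1⊕0⊕0⊕0⊕0 = 1
s4 (pos 4,5,6,7,12,13,14,15,20,21,22,23,28,29,30,31): 1⊕1⊕1⊕1⊕0⊕0⊕1⊕0⊕0⊕1⊕0⊕1⊕0⊕1⊕0⊕0 = 0
s8 (pos 8,9,10,11,12,13,14,15,24,25,26,27,28,29,30,31): 0⊕1⊕1⊕1⊕0⊕0⊕1⊕0⊕1⊕1⊕0⊕0⊕0⊕1⊕0⊕0 = 1
s16 (pos 16,17,18,19,20,21,22,23,24,25,26,27,28,29,30,31): 0⊕0⊕0⊕1⊕0⊕1⊕0⊕1⊕1⊕1⊕0⊕0⊕0⊕1⊕0⊕0 = 0
Syndrome s16…s1 = 01010 → error at position 10.
Flip position 10: 1001111011100100001010111000100 → 1001111010100100001010111000100

1001111010100100001010111000100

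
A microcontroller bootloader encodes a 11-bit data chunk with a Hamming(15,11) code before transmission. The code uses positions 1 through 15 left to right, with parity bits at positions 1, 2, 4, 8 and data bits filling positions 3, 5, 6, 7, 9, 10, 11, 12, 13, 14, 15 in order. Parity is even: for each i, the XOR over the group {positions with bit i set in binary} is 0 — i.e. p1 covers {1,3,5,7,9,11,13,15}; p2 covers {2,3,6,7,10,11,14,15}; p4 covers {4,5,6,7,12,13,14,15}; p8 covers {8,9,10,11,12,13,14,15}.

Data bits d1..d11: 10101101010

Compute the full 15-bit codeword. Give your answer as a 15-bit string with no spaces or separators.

Place data at non-parity positions: p1 p2 1 p4 0 1 0 p8 1 1 0 1 0 1 0
p1 (pos 1,3,5,7,9,11,13,15): XOR of data positions = 1⊕0⊕0⊕1⊕0⊕0⊕0 = 0
p2 (pos 2,3,6,7,10,11,14,15): XOR of data positions = 1⊕1⊕0⊕1⊕0⊕1⊕0 = 0
p4 (pos 4,5,6,7,12,13,14,15): XOR of data positions = 0⊕1⊕0⊕1⊕0⊕1⊕0 = 1
p8 (pos 8,9,10,11,12,13,14,15): XOR of data positions = 1⊕1⊕0⊕1⊕0⊕1⊕0 = 0
Codeword: 001101001101010

001101001101010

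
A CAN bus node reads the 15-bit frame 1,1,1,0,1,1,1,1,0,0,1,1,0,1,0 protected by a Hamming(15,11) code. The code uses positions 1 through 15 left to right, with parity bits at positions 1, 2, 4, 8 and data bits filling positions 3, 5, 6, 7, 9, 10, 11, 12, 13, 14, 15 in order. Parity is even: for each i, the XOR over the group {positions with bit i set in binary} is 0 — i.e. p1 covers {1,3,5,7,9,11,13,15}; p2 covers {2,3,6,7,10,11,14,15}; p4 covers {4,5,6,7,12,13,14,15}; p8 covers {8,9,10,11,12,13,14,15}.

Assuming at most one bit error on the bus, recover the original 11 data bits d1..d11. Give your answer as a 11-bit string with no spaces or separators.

s1 (pos 1,3,5,7,9,11,13,15): 1⊕1⊕1⊕1⊕0⊕1⊕0⊕0 = 1
s2 (pos 2,3,6,7,10,11,14,15): 1⊕1⊕1⊕1⊕0⊕1⊕1⊕0 = 0
s4 (pos 4,5,6,7,12,13,14,15): 0⊕1⊕1⊕1⊕1⊕0⊕1⊕0 = 1
s8 (pos 8,9,10,11,12,13,14,15): 1⊕0⊕0⊕1⊕1⊕0⊕1⊕0 = 0
Syndrome s8…s1 = 0101 → error at position 5.
Flip position 5: 111011110011010 → 111001110011010
Read data bits from positions 3,5,6,7,9,10,11,12,13,14,15: 10110011010

10110011010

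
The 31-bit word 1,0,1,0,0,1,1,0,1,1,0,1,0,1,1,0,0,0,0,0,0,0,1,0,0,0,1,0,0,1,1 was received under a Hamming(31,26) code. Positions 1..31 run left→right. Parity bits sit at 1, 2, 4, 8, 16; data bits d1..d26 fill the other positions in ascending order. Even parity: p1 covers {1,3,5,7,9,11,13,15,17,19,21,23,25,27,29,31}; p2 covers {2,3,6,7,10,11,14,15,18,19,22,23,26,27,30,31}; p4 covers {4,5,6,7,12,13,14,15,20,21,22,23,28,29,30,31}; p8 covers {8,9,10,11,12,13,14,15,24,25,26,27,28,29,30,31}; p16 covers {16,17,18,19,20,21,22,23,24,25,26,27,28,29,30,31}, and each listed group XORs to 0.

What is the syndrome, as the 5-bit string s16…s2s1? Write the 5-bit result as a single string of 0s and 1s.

00000

s1 (pos 1,3,5,7,9,11,13,15,17,19,21,23,25,27,29,31): 1⊕1⊕0⊕1⊕1⊕0⊕0⊕1⊕0⊕0⊕0⊕1⊕0⊕1⊕0⊕1 = 0
s2 (pos 2,3,6,7,10,11,14,15,18,19,22,23,26,27,30,31): 0⊕1⊕1⊕1⊕1⊕0⊕1⊕1⊕0⊕0⊕0⊕1⊕0⊕1⊕1⊕1 = 0
s4 (pos 4,5,6,7,12,13,14,15,20,21,22,23,28,29,30,31): 0⊕0⊕1⊕1⊕1⊕0⊕1⊕1⊕0⊕0⊕0⊕1⊕0⊕0⊕1⊕1 = 0
s8 (pos 8,9,10,11,12,13,14,15,24,25,26,27,28,29,30,31): 0⊕1⊕1⊕0⊕1⊕0⊕1⊕1⊕0⊕0⊕0⊕1⊕0⊕0⊕1⊕1 = 0
s16 (pos 16,17,18,19,20,21,22,23,24,25,26,27,28,29,30,31): 0⊕0⊕0⊕0⊕0⊕0⊕0⊕1⊕0⊕0⊕0⊕1⊕0⊕0⊕1⊕1 = 0
Syndrome s16…s1 = 00000 → no error.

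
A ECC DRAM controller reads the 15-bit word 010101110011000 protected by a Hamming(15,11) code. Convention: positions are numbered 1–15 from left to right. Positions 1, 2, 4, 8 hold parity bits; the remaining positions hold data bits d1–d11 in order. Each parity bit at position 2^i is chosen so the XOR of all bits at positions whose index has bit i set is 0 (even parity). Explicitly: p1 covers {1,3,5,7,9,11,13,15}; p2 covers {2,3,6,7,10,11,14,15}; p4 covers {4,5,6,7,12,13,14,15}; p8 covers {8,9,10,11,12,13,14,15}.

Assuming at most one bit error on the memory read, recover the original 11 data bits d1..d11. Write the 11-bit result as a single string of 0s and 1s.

s1 (pos 1,3,5,7,9,11,13,15): 0⊕0⊕0⊕1⊕0⊕1⊕0⊕0 = 0
s2 (pos 2,3,6,7,10,11,14,15): 1⊕0⊕1⊕1⊕0⊕1⊕0⊕0 = 0
s4 (pos 4,5,6,7,12,13,14,15): 1⊕0⊕1⊕1⊕1⊕0⊕0⊕0 = 0
s8 (pos 8,9,10,11,12,13,14,15): 1⊕0⊕0⊕1⊕1⊕0⊕0⊕0 = 1
Syndrome s8…s1 = 1000 → error at position 8.
Flip position 8: 010101110011000 → 010101100011000
Read data bits from positions 3,5,6,7,9,10,11,12,13,14,15: 00110011000

00110011000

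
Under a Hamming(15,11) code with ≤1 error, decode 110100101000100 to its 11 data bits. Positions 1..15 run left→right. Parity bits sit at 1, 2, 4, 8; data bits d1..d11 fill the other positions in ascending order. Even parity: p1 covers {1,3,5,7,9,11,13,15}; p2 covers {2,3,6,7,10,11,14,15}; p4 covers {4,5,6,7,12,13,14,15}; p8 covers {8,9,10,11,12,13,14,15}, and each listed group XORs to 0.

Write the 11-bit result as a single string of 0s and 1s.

00011000100

s1 (pos 1,3,5,7,9,11,13,15): 1⊕0⊕0⊕1⊕1⊕0⊕1⊕0 = 0
s2 (pos 2,3,6,7,10,11,14,15): 1⊕0⊕0⊕1⊕0⊕0⊕0⊕0 = 0
s4 (pos 4,5,6,7,12,13,14,15): 1⊕0⊕0⊕1⊕0⊕1⊕0⊕0 = 1
s8 (pos 8,9,10,11,12,13,14,15): 0⊕1⊕0⊕0⊕0⊕1⊕0⊕0 = 0
Syndrome s8…s1 = 0100 → error at position 4.
Flip position 4: 110100101000100 → 110000101000100
Read data bits from positions 3,5,6,7,9,10,11,12,13,14,15: 00011000100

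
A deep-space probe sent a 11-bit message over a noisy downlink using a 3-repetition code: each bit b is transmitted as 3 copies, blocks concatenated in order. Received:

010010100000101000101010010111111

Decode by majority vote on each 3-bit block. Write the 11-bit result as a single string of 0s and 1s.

Block 1 (010): 1 one → 0
Block 2 (010): 1 one → 0
Block 3 (100): 1 one → 0
Block 4 (000): 0 ones → 0
Block 5 (101): 2 ones → 1
Block 6 (000): 0 ones → 0
Block 7 (101): 2 ones → 1
Block 8 (010): 1 one → 0
Block 9 (010): 1 one → 0
Block 10 (111): 3 ones → 1
Block 11 (111): 3 ones → 1

00001010011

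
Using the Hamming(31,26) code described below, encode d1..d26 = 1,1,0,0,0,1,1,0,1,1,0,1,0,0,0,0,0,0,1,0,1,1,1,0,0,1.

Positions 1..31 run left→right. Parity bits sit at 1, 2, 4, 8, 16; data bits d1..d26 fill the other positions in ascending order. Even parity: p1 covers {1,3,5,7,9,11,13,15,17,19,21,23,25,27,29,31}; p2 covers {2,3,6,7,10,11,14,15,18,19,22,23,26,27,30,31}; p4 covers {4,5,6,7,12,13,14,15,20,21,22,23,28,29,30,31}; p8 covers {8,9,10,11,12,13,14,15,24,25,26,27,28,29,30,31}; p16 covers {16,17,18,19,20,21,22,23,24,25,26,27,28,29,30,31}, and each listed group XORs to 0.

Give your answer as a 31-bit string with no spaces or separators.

Place data at non-parity positions: p1 p2 1 p4 1 0 0 p8 0 1 1 0 1 1 0 p16 1 0 0 0 0 0 0 1 0 1 1 1 0 0 1
p1 (pos 1,3,5,7,9,11,13,15,17,19,21,23,25,27,29,31): XOR of data positions = 1⊕1⊕0⊕0⊕1⊕1⊕0⊕1⊕0⊕0⊕0⊕0⊕1⊕0⊕1 = 1
p2 (pos 2,3,6,7,10,11,14,15,18,19,22,23,26,27,30,31): XOR of data positions = 1⊕0⊕0⊕1⊕1⊕1⊕0⊕0⊕0⊕0⊕0⊕1⊕1⊕0⊕1 = 1
p4 (pos 4,5,6,7,12,13,14,15,20,21,22,23,28,29,30,31): XOR of data positions = 1⊕0⊕0⊕0⊕1⊕1⊕0⊕0⊕0⊕0⊕0⊕1⊕0⊕0⊕1 = 1
p8 (pos 8,9,10,11,12,13,14,15,24,25,26,27,28,29,30,31): XOR of data positions = 0⊕1⊕1⊕0⊕1⊕1⊕0⊕1⊕0⊕1⊕1⊕1⊕0⊕0⊕1 = 1
p16 (pos 16,17,18,19,20,21,22,23,24,25,26,27,28,29,30,31): XOR of data positions = 1⊕0⊕0⊕0⊕0⊕0⊕0⊕1⊕0⊕1⊕1⊕1⊕0⊕0⊕1 = 0
Codeword: 1111100101101100100000010111001

1111100101101100100000010111001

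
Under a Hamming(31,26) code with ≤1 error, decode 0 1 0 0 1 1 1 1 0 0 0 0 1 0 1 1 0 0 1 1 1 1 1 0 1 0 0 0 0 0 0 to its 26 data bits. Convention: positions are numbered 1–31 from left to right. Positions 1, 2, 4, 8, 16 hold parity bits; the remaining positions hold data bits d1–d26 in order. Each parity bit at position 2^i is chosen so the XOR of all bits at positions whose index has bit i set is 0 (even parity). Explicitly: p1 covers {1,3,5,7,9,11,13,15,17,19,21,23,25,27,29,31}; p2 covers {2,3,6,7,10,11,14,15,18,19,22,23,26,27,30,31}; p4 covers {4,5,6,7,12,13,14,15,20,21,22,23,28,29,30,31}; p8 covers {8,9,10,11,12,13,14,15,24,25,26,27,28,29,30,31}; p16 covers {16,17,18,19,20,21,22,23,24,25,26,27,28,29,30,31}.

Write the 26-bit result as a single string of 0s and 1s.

s1 (pos 1,3,5,7,9,11,13,15,17,19,21,23,25,27,29,31): 0⊕0⊕1⊕1⊕0⊕0⊕1⊕1⊕0⊕1⊕1⊕1⊕1⊕0⊕0⊕0 = 0
s2 (pos 2,3,6,7,10,11,14,15,18,19,22,23,26,27,30,31): 1⊕0⊕1⊕1⊕0⊕0⊕0⊕1⊕0⊕1⊕1⊕1⊕0⊕0⊕0⊕0 = 1
s4 (pos 4,5,6,7,12,13,14,15,20,21,22,23,28,29,30,31): 0⊕1⊕1⊕1⊕0⊕1⊕0⊕1⊕1⊕1⊕1⊕1⊕0⊕0⊕0⊕0 = 1
s8 (pos 8,9,10,11,12,13,14,15,24,25,26,27,28,29,30,31): 1⊕0⊕0⊕0⊕0⊕1⊕0⊕1⊕0⊕1⊕0⊕0⊕0⊕0⊕0⊕0 = 0
s16 (pos 16,17,18,19,20,21,22,23,24,25,26,27,28,29,30,31): 1⊕0⊕0⊕1⊕1⊕1⊕1⊕1⊕0⊕1⊕0⊕0⊕0⊕0⊕0⊕0 = 1
Syndrome s16…s1 = 10110 → error at position 22.
Flip position 22: 0100111100001011001111101000000 → 0100111100001011001110101000000
Read data bits from positions 3,5,6,7,9,10,11,12,13,14,15,17,18,19,20,21,22,23,24,25,26,27,28,29,30,31: 01110000101001110101000000

01110000101001110101000000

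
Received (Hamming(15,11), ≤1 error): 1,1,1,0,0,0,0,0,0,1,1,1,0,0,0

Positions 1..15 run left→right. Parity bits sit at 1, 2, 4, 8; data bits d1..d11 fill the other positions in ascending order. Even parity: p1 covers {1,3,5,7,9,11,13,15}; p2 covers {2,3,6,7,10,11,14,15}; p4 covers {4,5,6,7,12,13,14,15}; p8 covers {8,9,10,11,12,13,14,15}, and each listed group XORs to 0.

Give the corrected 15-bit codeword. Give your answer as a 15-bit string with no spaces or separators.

s1 (pos 1,3,5,7,9,11,13,15): 1⊕1⊕0⊕0⊕0⊕1⊕0⊕0 = 1
s2 (pos 2,3,6,7,10,11,14,15): 1⊕1⊕0⊕0⊕1⊕1⊕0⊕0 = 0
s4 (pos 4,5,6,7,12,13,14,15): 0⊕0⊕0⊕0⊕1⊕0⊕0⊕0 = 1
s8 (pos 8,9,10,11,12,13,14,15): 0⊕0⊕1⊕1⊕1⊕0⊕0⊕0 = 1
Syndrome s8…s1 = 1101 → error at position 13.
Flip position 13: 111000000111000 → 111000000111100

111000000111100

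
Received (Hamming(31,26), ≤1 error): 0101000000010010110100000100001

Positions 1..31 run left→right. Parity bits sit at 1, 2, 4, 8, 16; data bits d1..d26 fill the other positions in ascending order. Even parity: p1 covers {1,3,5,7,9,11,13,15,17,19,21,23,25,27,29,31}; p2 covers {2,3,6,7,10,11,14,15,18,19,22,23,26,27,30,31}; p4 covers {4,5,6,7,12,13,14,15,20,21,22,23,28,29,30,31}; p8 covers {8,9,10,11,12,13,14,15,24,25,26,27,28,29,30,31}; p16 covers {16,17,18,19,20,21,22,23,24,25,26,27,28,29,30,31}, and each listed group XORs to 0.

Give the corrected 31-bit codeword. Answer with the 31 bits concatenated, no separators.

0101000000010010110100100100001

s1 (pos 1,3,5,7,9,11,13,15,17,19,21,23,25,27,29,31): 0⊕0⊕0⊕0⊕0⊕0⊕0⊕1⊕1⊕0⊕0⊕0⊕0⊕0⊕0⊕1 = 1
s2 (pos 2,3,6,7,10,11,14,15,18,19,22,23,26,27,30,31): 1⊕0⊕0⊕0⊕0⊕0⊕0⊕1⊕1⊕0⊕0⊕0⊕1⊕0⊕0⊕1 = 1
s4 (pos 4,5,6,7,12,13,14,15,20,21,22,23,28,29,30,31): 1⊕0⊕0⊕0⊕1⊕0⊕0⊕1⊕1⊕0⊕0⊕0⊕0⊕0⊕0⊕1 = 1
s8 (pos 8,9,10,11,12,13,14,15,24,25,26,27,28,29,30,31): 0⊕0⊕0⊕0⊕1⊕0⊕0⊕1⊕0⊕0⊕1⊕0⊕0⊕0⊕0⊕1 = 0
s16 (pos 16,17,18,19,20,21,22,23,24,25,26,27,28,29,30,31): 0⊕1⊕1⊕0⊕1⊕0⊕0⊕0⊕0⊕0⊕1⊕0⊕0⊕0⊕0⊕1 = 1
Syndrome s16…s1 = 10111 → error at position 23.
Flip position 23: 0101000000010010110100000100001 → 0101000000010010110100100100001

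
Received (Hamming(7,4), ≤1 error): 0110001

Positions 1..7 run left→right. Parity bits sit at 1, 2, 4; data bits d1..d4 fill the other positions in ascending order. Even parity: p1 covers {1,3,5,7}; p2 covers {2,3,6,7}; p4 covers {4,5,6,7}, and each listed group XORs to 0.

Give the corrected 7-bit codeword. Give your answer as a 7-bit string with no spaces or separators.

0110011

s1 (pos 1,3,5,7): 0⊕1⊕0⊕1 = 0
s2 (pos 2,3,6,7): 1⊕1⊕0⊕1 = 1
s4 (pos 4,5,6,7): 0⊕0⊕0⊕1 = 1
Syndrome s4…s1 = 110 → error at position 6.
Flip position 6: 0110001 → 0110011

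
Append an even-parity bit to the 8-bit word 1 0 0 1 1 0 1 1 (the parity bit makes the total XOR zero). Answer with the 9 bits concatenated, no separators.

100110111

XOR of the 8 data bits: 1⊕0⊕0⊕1⊕1⊕0⊕1⊕1 = 1
Parity bit = 1 (so all 9 bits XOR to 0).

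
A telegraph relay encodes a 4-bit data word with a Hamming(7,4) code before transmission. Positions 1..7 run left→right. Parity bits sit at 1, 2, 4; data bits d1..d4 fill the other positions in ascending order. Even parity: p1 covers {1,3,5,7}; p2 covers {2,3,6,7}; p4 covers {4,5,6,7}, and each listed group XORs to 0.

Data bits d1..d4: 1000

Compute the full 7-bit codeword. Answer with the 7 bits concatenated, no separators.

1110000

Place data at non-parity positions: p1 p2 1 p4 0 0 0
p1 (pos 1,3,5,7): XOR of data positions = 1⊕0⊕0 = 1
p2 (pos 2,3,6,7): XOR of data positions = 1⊕0⊕0 = 1
p4 (pos 4,5,6,7): XOR of data positions = 0⊕0⊕0 = 0
Codeword: 1110000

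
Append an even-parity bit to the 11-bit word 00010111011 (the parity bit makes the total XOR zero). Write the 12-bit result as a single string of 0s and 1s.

XOR of the 11 data bits: 0⊕0⊕0⊕1⊕0⊕1⊕1⊕1⊕0⊕1⊕1 = 0
Parity bit = 0 (so all 12 bits XOR to 0).

000101110110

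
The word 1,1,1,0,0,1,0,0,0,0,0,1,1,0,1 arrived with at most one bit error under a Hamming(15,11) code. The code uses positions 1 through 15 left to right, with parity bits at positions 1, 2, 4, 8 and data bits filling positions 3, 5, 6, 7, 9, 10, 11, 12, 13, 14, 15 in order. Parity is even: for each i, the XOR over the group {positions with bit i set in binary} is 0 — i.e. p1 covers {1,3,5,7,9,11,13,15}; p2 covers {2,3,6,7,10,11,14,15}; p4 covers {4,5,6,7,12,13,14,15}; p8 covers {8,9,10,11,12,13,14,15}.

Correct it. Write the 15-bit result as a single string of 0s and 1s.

s1 (pos 1,3,5,7,9,11,13,15): 1⊕1⊕0⊕0⊕0⊕0⊕1⊕1 = 0
s2 (pos 2,3,6,7,10,11,14,15): 1⊕1⊕1⊕0⊕0⊕0⊕0⊕1 = 0
s4 (pos 4,5,6,7,12,13,14,15): 0⊕0⊕1⊕0⊕1⊕1⊕0⊕1 = 0
s8 (pos 8,9,10,11,12,13,14,15): 0⊕0⊕0⊕0⊕1⊕1⊕0⊕1 = 1
Syndrome s8…s1 = 1000 → error at position 8.
Flip position 8: 111001000001101 → 111001010001101

111001010001101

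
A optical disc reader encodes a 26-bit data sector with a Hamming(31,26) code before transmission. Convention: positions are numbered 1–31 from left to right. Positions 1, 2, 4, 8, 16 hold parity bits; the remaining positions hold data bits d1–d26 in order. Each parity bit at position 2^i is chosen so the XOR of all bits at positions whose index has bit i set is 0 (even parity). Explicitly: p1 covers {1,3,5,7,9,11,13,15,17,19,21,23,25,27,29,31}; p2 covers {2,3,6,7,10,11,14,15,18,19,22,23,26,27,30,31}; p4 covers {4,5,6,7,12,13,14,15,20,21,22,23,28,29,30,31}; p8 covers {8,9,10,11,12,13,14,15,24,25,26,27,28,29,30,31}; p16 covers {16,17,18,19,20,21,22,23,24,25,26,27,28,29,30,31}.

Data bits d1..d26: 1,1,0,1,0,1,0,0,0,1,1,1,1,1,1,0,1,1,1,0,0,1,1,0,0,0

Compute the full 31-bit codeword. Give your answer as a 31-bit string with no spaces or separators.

Place data at non-parity positions: p1 p2 1 p4 1 0 1 p8 0 1 0 0 0 1 1 p16 1 1 1 1 0 1 1 1 0 0 1 1 0 0 0
p1 (pos 1,3,5,7,9,11,13,15,17,19,21,23,25,27,29,31): XOR of data positions = 1⊕1⊕1⊕0⊕0⊕0⊕1⊕1⊕1⊕0⊕1⊕0⊕1⊕0⊕0 = 0
p2 (pos 2,3,6,7,10,11,14,15,18,19,22,23,26,27,30,31): XOR of data positions = 1⊕0⊕1⊕1⊕0⊕1⊕1⊕1⊕1⊕1⊕1⊕0⊕1⊕0⊕0 = 0
p4 (pos 4,5,6,7,12,13,14,15,20,21,22,23,28,29,30,31): XOR of data positions = 1⊕0⊕1⊕0⊕0⊕1⊕1⊕1⊕0⊕1⊕1⊕1⊕0⊕0⊕0 = 0
p8 (pos 8,9,10,11,12,13,14,15,24,25,26,27,28,29,30,31): XOR of data positions = 0⊕1⊕0⊕0⊕0⊕1⊕1⊕1⊕0⊕0⊕1⊕1⊕0⊕0⊕0 = 0
p16 (pos 16,17,18,19,20,21,22,23,24,25,26,27,28,29,30,31): XOR of data positions = 1⊕1⊕1⊕1⊕0⊕1⊕1⊕1⊕0⊕0⊕1⊕1⊕0⊕0⊕0 = 1
Codeword: 0010101001000111111101110011000

0010101001000111111101110011000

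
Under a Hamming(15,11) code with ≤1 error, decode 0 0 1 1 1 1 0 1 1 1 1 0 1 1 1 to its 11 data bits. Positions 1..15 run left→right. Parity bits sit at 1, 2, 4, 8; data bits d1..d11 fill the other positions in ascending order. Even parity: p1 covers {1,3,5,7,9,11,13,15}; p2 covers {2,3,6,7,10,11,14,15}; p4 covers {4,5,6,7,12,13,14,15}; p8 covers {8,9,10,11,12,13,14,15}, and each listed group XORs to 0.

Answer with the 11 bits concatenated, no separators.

11101110111

s1 (pos 1,3,5,7,9,11,13,15): 0⊕1⊕1⊕0⊕1⊕1⊕1⊕1 = 0
s2 (pos 2,3,6,7,10,11,14,15): 0⊕1⊕1⊕0⊕1⊕1⊕1⊕1 = 0
s4 (pos 4,5,6,7,12,13,14,15): 1⊕1⊕1⊕0⊕0⊕1⊕1⊕1 = 0
s8 (pos 8,9,10,11,12,13,14,15): 1⊕1⊕1⊕1⊕0⊕1⊕1⊕1 = 1
Syndrome s8…s1 = 1000 → error at position 8.
Flip position 8: 001111011110111 → 001111001110111
Read data bits from positions 3,5,6,7,9,10,11,12,13,14,15: 11101110111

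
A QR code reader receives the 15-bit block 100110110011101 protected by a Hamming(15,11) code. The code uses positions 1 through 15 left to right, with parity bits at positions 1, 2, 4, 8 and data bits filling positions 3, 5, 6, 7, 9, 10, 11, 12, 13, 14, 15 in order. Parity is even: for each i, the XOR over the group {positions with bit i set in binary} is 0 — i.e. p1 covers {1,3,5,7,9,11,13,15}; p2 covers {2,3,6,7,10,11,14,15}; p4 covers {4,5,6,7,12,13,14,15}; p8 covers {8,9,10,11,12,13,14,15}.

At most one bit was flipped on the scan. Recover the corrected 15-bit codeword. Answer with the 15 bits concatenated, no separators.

s1 (pos 1,3,5,7,9,11,13,15): 1⊕0⊕1⊕1⊕0⊕1⊕1⊕1 = 0
s2 (pos 2,3,6,7,10,11,14,15): 0⊕0⊕0⊕1⊕0⊕1⊕0⊕1 = 1
s4 (pos 4,5,6,7,12,13,14,15): 1⊕1⊕0⊕1⊕1⊕1⊕0⊕1 = 0
s8 (pos 8,9,10,11,12,13,14,15): 1⊕0⊕0⊕1⊕1⊕1⊕0⊕1 = 1
Syndrome s8…s1 = 1010 → error at position 10.
Flip position 10: 100110110011101 → 100110110111101

100110110111101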